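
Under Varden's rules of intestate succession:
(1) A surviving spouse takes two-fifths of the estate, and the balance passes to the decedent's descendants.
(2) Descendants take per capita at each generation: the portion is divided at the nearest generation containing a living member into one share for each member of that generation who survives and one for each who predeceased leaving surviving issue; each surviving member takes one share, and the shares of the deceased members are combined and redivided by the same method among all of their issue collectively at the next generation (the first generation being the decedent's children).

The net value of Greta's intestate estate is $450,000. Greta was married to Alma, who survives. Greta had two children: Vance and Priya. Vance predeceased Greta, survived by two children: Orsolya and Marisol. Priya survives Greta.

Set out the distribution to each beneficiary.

Alma takes two-fifths of $450,000 = $180,000. The remaining $270,000 passes to the descendants.
The descendants' portion ($270,000) is divided at the children's generation into 2 shares of $135,000. Priya takes $135,000. The remaining share for the deceased Vance ($135,000) is carried to the next generation.
That pool ($135,000) is divided at the grandchildren's generation equally among Orsolya and Marisol: $67,500 each.

Alma: $180,000; Orsolya: $67,500; Marisol: $67,500; Priya: $135,000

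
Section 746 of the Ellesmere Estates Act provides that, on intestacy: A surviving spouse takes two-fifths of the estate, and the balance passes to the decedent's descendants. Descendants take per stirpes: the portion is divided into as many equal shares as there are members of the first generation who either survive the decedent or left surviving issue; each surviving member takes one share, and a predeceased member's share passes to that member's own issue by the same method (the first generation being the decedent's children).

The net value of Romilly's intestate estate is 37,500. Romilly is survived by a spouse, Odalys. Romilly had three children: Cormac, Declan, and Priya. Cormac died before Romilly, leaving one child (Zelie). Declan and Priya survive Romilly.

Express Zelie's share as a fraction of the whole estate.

Odalys takes two-fifths of 37,500 = 15,000. The remaining 22,500 passes to the descendants.
The descendants' portion (22,500) is divided into 3 shares of 7,500: Declan and Priya each take 7,500; Cormac's 7,500 share passes to Cormac's issue.
Cormac's share (7,500) passes entirely to Zelie.

Zelie receives 1/5 of the estate.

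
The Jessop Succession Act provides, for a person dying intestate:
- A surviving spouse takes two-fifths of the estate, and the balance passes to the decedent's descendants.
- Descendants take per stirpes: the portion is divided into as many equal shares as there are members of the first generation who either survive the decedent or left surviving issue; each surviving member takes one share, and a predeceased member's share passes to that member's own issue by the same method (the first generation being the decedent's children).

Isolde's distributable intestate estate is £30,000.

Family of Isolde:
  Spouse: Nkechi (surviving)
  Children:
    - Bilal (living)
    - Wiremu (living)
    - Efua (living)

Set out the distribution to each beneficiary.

Nkechi: £12,000; Bilal: £6,000; Wiremu: £6,000; Efua: £6,000

Nkechi takes two-fifths of £30,000 = £12,000. The remaining £18,000 passes to the descendants.
The descendants' portion (£18,000) is divided into 3 shares of £6,000: Bilal, Wiremu, and Efua each take £6,000.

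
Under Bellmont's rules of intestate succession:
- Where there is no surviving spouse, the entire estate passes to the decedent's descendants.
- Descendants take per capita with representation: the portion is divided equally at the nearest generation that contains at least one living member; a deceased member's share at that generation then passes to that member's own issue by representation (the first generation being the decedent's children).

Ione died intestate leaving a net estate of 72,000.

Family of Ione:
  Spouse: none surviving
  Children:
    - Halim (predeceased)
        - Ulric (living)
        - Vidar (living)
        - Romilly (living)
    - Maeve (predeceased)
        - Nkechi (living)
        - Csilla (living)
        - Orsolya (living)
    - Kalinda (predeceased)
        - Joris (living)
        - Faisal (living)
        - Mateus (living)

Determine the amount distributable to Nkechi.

The entire 72,000 passes to the descendants.
No child survives, so the initial division is made at the grandchildren's generation.
That amount (72,000) is divided into 9 shares of 8,000: Ulric, Vidar, Romilly, Nkechi, Csilla, Orsolya, Joris, Faisal, and Mateus each take 8,000.

Nkechi receives 8,000.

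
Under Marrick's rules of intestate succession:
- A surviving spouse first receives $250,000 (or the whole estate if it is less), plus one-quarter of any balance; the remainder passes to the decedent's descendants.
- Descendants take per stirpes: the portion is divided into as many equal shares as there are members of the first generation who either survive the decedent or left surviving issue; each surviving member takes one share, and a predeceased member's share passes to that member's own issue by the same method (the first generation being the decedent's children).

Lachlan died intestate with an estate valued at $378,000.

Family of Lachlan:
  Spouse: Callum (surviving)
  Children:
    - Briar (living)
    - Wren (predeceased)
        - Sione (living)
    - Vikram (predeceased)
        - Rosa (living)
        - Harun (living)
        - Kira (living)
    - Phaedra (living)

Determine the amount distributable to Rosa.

Callum first takes $250,000, leaving a balance of $128,000. Callum then takes one-quarter of the balance ($32,000), for a total of $282,000. The remaining $96,000 passes to the descendants.
The descendants' portion ($96,000) is divided into 4 shares of $24,000: Briar and Phaedra each take $24,000; Wren's $24,000 share passes to Wren's issue; Vikram's $24,000 share passes to Vikram's issue.
Wren's share ($24,000) passes entirely to Sione.
Vikram's share ($24,000) is divided into 3 shares of $8,000: Rosa, Harun, and Kira each take $8,000.

Rosa receives $8,000.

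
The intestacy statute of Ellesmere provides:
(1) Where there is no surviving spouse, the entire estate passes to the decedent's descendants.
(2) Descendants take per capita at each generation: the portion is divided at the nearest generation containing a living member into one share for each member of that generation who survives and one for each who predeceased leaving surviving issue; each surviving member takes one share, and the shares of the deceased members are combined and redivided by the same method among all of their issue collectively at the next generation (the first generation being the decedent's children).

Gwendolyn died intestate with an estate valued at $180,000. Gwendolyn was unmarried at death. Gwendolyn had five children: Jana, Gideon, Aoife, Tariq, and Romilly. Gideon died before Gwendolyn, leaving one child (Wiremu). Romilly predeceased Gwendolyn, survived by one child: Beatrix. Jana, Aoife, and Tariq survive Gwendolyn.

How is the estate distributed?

Jana: $36,000; Wiremu: $36,000; Aoife: $36,000; Tariq: $36,000; Beatrix: $36,000

The entire $180,000 passes to the descendants.
That amount ($180,000) is divided at the children's generation into 5 shares of $36,000. Jana, Aoife, and Tariq each take $36,000. The 2 shares of the deceased (Gideon and Romilly) are combined into a pool of $72,000.
That pool ($72,000) is divided at the grandchildren's generation equally among Wiremu and Beatrix: $36,000 each.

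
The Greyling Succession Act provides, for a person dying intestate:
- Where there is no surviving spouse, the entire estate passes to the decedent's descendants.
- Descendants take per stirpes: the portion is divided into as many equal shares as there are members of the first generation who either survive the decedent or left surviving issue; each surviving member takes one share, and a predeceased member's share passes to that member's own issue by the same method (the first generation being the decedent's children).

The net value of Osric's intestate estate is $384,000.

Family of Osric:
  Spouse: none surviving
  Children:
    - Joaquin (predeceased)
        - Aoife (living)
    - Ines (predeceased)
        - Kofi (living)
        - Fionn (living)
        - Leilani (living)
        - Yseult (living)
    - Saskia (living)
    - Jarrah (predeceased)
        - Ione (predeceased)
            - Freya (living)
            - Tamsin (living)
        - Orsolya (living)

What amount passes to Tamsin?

The entire $384,000 passes to the descendants.
That amount ($384,000) is divided into 4 shares of $96,000: Saskia takes $96,000; Joaquin's $96,000 share passes to Joaquin's issue; Ines's $96,000 share passes to Ines's issue; Jarrah's $96,000 share passes to Jarrah's issue.
Joaquin's share ($96,000) passes entirely to Aoife.
Ines's share ($96,000) is divided into 4 shares of $24,000: Kofi, Fionn, Leilani, and Yseult each take $24,000.
Jarrah's share ($96,000) is divided into 2 shares of $48,000: Orsolya takes $48,000; Ione's $48,000 share passes to Ione's issue.
Ione's share ($48,000) is divided into 2 shares of $24,000: Freya and Tamsin each take $24,000.

Tamsin receives $24,000.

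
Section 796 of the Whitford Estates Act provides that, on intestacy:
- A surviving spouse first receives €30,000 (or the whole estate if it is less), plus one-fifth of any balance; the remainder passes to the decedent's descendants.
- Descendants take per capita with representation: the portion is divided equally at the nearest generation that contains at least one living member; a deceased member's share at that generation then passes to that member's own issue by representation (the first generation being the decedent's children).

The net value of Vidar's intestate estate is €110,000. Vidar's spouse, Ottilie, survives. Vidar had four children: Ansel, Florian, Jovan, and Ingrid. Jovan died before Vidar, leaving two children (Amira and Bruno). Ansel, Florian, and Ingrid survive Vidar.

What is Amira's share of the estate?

Ottilie first takes €30,000, leaving a balance of €80,000. Ottilie then takes one-fifth of the balance (€16,000), for a total of €46,000. The remaining €64,000 passes to the descendants.
The descendants' portion (€64,000) is divided into 4 shares of €16,000: Ansel, Florian, and Ingrid each take €16,000; Jovan's €16,000 share passes to Jovan's issue.
Jovan's share (€16,000) is divided into 2 shares of €8,000: Amira and Bruno each take €8,000.

Amira receives €8,000.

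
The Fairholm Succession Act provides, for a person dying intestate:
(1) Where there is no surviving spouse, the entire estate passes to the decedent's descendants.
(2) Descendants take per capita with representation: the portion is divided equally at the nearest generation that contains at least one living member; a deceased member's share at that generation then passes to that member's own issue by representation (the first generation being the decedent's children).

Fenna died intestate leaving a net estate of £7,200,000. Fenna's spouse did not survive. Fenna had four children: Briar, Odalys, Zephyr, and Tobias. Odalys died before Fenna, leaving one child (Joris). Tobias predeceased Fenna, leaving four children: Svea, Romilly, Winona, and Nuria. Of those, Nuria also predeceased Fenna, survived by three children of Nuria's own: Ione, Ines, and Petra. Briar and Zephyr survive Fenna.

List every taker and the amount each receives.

The entire £7,200,000 passes to the descendants.
That amount (£7,200,000) is divided into 4 shares of £1,800,000: Briar and Zephyr each take £1,800,000; Odalys's £1,800,000 share passes to Odalys's issue; Tobias's £1,800,000 share passes to Tobias's issue.
Odalys's share (£1,800,000) passes entirely to Joris.
Tobias's share (£1,800,000) is divided into 4 shares of £450,000: Svea, Romilly, and Winona each take £450,000; Nuria's £450,000 share passes to Nuria's issue.
Nuria's share (£450,000) is divided into 3 shares of £150,000: Ione, Ines, and Petra each take £150,000.

Briar: £1,800,000; Joris: £1,800,000; Zephyr: £1,800,000; Svea: £450,000; Romilly: £450,000; Winona: £450,000; Ione: £150,000; Ines: £150,000; Petra: £150,000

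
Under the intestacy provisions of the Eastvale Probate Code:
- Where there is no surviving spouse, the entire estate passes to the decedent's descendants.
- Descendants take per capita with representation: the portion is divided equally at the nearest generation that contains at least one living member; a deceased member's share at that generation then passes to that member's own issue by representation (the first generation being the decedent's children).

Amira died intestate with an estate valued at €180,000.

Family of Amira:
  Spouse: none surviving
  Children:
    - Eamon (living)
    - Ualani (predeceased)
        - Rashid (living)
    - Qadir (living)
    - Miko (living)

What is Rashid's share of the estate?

Rashid receives €45,000.

The entire €180,000 passes to the descendants.
That amount (€180,000) is divided into 4 shares of €45,000: Eamon, Qadir, and Miko each take €45,000; Ualani's €45,000 share passes to Ualani's issue.
Ualani's share (€45,000) passes entirely to Rashid.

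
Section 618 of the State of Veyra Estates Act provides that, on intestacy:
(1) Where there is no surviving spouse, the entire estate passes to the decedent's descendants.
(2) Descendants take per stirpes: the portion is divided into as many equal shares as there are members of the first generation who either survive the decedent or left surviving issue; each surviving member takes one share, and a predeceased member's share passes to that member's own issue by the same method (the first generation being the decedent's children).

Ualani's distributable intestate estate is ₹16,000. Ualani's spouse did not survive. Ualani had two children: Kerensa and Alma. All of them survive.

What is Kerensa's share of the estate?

Kerensa receives ₹8,000.

The entire ₹16,000 passes to the descendants.
That amount (₹16,000) is divided into 2 shares of ₹8,000: Kerensa and Alma each take ₹8,000.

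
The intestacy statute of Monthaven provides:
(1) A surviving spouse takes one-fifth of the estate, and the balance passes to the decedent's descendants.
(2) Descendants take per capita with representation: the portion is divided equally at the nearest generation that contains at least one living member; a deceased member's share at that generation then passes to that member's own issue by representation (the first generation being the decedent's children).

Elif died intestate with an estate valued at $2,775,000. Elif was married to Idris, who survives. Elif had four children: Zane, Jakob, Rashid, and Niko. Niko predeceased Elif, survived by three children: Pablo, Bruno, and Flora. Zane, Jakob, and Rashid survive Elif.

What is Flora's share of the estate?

Flora receives $185,000.

Idris takes one-fifth of $2,775,000 = $555,000. The remaining $2,220,000 passes to the descendants.
The descendants' portion ($2,220,000) is divided into 4 shares of $555,000: Zane, Jakob, and Rashid each take $555,000; Niko's $555,000 share passes to Niko's issue.
Niko's share ($555,000) is divided into 3 shares of $185,000: Pablo, Bruno, and Flora each take $185,000.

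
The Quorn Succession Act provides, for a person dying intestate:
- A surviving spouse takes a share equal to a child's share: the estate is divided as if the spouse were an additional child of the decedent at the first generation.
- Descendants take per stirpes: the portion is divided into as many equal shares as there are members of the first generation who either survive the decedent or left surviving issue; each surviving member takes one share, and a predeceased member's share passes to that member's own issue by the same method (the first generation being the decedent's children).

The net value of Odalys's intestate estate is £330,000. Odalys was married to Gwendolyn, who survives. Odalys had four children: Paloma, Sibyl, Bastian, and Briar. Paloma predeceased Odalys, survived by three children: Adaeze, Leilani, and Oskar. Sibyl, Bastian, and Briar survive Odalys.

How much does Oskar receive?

Oskar receives £22,000.

The spouse counts as an additional share at the children's level, so there are 5 primary shares of £66,000. Gwendolyn takes one such share (£66,000).
The children's combined portion (£264,000) is divided into 4 shares of £66,000: Sibyl, Bastian, and Briar each take £66,000; Paloma's £66,000 share passes to Paloma's issue.
Paloma's share (£66,000) is divided into 3 shares of £22,000: Adaeze, Leilani, and Oskar each take £22,000.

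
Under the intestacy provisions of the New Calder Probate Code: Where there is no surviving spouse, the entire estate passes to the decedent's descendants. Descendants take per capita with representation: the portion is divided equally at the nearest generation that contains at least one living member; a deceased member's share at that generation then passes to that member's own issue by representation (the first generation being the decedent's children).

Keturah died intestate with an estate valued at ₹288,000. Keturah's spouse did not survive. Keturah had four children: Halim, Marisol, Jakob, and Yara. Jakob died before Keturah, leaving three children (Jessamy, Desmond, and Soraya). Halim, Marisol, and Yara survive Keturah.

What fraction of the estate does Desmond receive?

Desmond receives 1/12 of the estate.

The entire ₹288,000 passes to the descendants.
That amount (₹288,000) is divided into 4 shares of ₹72,000: Halim, Marisol, and Yara each take ₹72,000; Jakob's ₹72,000 share passes to Jakob's issue.
Jakob's share (₹72,000) is divided into 3 shares of ₹24,000: Jessamy, Desmond, and Soraya each take ₹24,000.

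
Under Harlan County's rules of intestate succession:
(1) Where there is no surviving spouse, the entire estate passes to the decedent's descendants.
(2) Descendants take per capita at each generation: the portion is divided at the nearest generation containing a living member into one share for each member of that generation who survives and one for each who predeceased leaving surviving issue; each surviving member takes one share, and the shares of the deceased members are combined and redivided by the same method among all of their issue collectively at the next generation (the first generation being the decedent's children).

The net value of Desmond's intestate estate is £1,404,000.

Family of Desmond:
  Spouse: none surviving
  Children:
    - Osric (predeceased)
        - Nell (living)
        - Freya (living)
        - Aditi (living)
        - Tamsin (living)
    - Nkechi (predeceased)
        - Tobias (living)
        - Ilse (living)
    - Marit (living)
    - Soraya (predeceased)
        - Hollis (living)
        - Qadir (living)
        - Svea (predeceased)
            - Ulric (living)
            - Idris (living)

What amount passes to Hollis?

Hollis receives £117,000.

The entire £1,404,000 passes to the descendants.
That amount (£1,404,000) is divided at the children's generation into 4 shares of £351,000. Marit takes £351,000. The 3 shares of the deceased (Osric, Nkechi, and Soraya) are combined into a pool of £1,053,000.
That pool (£1,053,000) is divided at the grandchildren's generation into 9 shares of £117,000. Nell, Freya, Aditi, Tamsin, Tobias, Ilse, Hollis, and Qadir each take £117,000. The remaining share for the deceased Svea (£117,000) is carried to the next generation.
That pool (£117,000) is divided at the great-grandchildren's generation equally among Ulric and Idris: £58,500 each.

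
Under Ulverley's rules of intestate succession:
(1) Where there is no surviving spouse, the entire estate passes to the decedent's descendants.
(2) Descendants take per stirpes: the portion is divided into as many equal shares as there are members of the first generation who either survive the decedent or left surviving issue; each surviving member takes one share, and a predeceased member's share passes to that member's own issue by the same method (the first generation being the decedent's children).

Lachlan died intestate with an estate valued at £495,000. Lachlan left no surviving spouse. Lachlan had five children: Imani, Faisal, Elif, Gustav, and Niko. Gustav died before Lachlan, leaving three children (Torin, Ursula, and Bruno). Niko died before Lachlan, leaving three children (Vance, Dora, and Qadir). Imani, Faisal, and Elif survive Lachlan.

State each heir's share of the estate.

The entire £495,000 passes to the descendants.
That amount (£495,000) is divided into 5 shares of £99,000: Imani, Faisal, and Elif each take £99,000; Gustav's £99,000 share passes to Gustav's issue; Niko's £99,000 share passes to Niko's issue.
Gustav's share (£99,000) is divided into 3 shares of £33,000: Torin, Ursula, and Bruno each take £33,000.
Niko's share (£99,000) is divided into 3 shares of £33,000: Vance, Dora, and Qadir each take £33,000.

Imani: £99,000; Faisal: £99,000; Elif: £99,000; Torin: £33,000; Ursula: £33,000; Bruno: £33,000; Vance: £33,000; Dora: £33,000; Qadir: £33,000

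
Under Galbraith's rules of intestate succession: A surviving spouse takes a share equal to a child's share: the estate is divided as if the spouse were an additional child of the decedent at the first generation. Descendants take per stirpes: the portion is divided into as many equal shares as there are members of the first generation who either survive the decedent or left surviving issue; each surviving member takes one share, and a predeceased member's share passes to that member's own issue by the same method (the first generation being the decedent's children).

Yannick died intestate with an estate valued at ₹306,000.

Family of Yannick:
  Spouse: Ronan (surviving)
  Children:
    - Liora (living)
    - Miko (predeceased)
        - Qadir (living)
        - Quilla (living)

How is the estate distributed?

Ronan: ₹102,000; Liora: ₹102,000; Qadir: ₹51,000; Quilla: ₹51,000

The spouse counts as an additional share at the children's level, so there are 3 primary shares of ₹102,000. Ronan takes one such share (₹102,000).
The children's combined portion (₹204,000) is divided into 2 shares of ₹102,000: Liora takes ₹102,000; Miko's ₹102,000 share passes to Miko's issue.
Miko's share (₹102,000) is divided into 2 shares of ₹51,000: Qadir and Quilla each take ₹51,000.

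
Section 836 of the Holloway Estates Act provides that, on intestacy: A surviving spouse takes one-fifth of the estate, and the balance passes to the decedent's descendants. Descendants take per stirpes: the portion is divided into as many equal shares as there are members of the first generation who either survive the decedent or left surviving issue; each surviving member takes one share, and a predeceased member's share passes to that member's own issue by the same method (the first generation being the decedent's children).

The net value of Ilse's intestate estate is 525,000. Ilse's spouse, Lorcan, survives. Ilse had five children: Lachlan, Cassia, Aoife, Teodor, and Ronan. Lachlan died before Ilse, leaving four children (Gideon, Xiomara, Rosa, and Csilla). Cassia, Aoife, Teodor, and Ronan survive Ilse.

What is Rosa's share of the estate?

Lorcan takes one-fifth of 525,000 = 105,000. The remaining 420,000 passes to the descendants.
The descendants' portion (420,000) is divided into 5 shares of 84,000: Cassia, Aoife, Teodor, and Ronan each take 84,000; Lachlan's 84,000 share passes to Lachlan's issue.
Lachlan's share (84,000) is divided into 4 shares of 21,000: Gideon, Xiomara, Rosa, and Csilla each take 21,000.

Rosa receives 21,000.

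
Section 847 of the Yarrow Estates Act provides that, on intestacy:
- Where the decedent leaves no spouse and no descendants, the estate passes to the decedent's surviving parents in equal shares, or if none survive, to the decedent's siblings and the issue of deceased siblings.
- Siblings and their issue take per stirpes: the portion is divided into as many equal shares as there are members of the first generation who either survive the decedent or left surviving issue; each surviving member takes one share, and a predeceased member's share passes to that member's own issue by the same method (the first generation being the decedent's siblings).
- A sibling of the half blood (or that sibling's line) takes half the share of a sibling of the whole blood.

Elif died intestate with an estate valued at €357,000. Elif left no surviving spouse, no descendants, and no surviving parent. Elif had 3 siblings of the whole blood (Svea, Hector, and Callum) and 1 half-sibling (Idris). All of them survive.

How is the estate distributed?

The entire €357,000 passes to the siblings and their issue.
Counting each half-blood sibling's line as half a unit, there are 7/2 units in €357,000, so one unit is €102,000. Whole-blood lines (Svea, Hector, and Callum) take €102,000 each; half-blood lines (Idris) take €51,000 each.

Svea: €102,000; Idris: €51,000; Hector: €102,000; Callum: €102,000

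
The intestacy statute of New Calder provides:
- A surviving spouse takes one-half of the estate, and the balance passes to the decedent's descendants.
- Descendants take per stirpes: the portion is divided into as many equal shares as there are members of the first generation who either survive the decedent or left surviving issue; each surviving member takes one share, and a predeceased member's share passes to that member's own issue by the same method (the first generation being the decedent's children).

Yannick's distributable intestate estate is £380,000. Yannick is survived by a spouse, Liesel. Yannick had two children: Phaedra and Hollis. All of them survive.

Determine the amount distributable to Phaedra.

Liesel takes one-half of £380,000 = £190,000. The remaining £190,000 passes to the descendants.
The descendants' portion (£190,000) is divided into 2 shares of £95,000: Phaedra and Hollis each take £95,000.

Phaedra receives £95,000.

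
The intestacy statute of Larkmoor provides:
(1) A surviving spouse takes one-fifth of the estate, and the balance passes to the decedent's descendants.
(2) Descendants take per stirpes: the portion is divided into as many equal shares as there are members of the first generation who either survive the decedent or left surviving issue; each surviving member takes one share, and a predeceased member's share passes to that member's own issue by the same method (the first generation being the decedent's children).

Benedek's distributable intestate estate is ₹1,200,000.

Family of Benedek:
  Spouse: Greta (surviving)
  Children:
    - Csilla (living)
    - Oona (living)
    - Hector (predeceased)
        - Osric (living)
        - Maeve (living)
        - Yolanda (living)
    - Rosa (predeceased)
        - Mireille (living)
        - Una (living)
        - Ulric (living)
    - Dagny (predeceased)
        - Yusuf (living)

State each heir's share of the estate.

Greta: ₹240,000; Csilla: ₹192,000; Oona: ₹192,000; Osric: ₹64,000; Maeve: ₹64,000; Yolanda: ₹64,000; Mireille: ₹64,000; Una: ₹64,000; Ulric: ₹64,000; Yusuf: ₹192,000

Greta takes one-fifth of ₹1,200,000 = ₹240,000. The remaining ₹960,000 passes to the descendants.
The descendants' portion (₹960,000) is divided into 5 shares of ₹192,000: Csilla and Oona each take ₹192,000; Hector's ₹192,000 share passes to Hector's issue; Rosa's ₹192,000 share passes to Rosa's issue; Dagny's ₹192,000 share passes to Dagny's issue.
Hector's share (₹192,000) is divided into 3 shares of ₹64,000: Osric, Maeve, and Yolanda each take ₹64,000.
Rosa's share (₹192,000) is divided into 3 shares of ₹64,000: Mireille, Una, and Ulric each take ₹64,000.
Dagny's share (₹192,000) passes entirely to Yusuf.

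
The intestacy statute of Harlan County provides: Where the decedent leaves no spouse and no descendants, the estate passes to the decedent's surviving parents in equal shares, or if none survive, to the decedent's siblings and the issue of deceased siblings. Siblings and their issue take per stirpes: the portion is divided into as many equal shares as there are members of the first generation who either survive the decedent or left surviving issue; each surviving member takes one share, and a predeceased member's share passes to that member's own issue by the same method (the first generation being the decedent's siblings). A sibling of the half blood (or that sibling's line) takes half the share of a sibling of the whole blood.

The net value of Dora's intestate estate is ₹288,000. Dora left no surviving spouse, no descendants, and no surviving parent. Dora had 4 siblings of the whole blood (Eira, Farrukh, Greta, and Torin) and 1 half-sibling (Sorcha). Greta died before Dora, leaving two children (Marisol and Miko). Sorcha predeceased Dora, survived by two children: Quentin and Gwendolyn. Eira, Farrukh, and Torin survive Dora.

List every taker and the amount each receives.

Eira: ₹64,000; Farrukh: ₹64,000; Marisol: ₹32,000; Miko: ₹32,000; Quentin: ₹16,000; Gwendolyn: ₹16,000; Torin: ₹64,000

The entire ₹288,000 passes to the siblings and their issue.
Counting each half-blood sibling's line as half a unit, there are 9/2 units in ₹288,000, so one unit is ₹64,000. Whole-blood lines (Eira, Farrukh, Greta, and Torin) take ₹64,000 each; half-blood lines (Sorcha) take ₹32,000 each.
Greta's share (₹64,000) is divided into 2 shares of ₹32,000: Marisol and Miko each take ₹32,000.
Sorcha's share (₹32,000) is divided into 2 shares of ₹16,000: Quentin and Gwendolyn each take ₹16,000.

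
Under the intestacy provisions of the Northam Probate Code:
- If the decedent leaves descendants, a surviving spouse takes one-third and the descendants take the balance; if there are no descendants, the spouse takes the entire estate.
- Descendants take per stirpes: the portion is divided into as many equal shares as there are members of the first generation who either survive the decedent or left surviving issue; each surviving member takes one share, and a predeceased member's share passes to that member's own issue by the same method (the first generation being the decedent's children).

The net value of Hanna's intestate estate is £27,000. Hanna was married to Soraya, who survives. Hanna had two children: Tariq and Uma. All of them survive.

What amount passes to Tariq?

Tariq receives £9,000.

Soraya takes one-third of £27,000 = £9,000. The remaining £18,000 passes to the descendants.
The descendants' portion (£18,000) is divided into 2 shares of £9,000: Tariq and Uma each take £9,000.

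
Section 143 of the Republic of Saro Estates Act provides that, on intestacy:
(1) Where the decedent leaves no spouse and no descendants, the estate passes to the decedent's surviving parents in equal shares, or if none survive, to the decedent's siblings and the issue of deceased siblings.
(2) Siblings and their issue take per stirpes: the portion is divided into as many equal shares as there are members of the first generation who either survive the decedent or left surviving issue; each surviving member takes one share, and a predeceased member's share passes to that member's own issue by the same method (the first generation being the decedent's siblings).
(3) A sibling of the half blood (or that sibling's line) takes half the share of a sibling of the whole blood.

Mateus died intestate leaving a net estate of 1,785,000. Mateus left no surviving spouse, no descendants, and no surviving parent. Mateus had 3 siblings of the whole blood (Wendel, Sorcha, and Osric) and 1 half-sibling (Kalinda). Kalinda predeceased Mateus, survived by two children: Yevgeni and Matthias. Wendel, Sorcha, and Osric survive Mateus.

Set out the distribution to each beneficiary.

Yevgeni: 127,500; Matthias: 127,500; Wendel: 510,000; Sorcha: 510,000; Osric: 510,000

The entire 1,785,000 passes to the siblings and their issue.
Counting each half-blood sibling's line as half a unit, there are 7/2 units in 1,785,000, so one unit is 510,000. Whole-blood lines (Wendel, Sorcha, and Osric) take 510,000 each; half-blood lines (Kalinda) take 255,000 each.
Kalinda's share (255,000) is divided into 2 shares of 127,500: Yevgeni and Matthias each take 127,500.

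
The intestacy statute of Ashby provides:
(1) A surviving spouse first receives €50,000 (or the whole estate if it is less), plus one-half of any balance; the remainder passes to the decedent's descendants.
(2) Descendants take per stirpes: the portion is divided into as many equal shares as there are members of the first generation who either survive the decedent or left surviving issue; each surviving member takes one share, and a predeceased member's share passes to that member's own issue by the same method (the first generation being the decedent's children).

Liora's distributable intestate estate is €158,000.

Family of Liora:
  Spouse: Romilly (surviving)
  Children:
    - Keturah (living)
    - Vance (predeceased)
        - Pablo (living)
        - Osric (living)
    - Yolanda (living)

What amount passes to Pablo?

Romilly first takes €50,000, leaving a balance of €108,000. Romilly then takes one-half of the balance (€54,000), for a total of €104,000. The remaining €54,000 passes to the descendants.
The descendants' portion (€54,000) is divided into 3 shares of €18,000: Keturah and Yolanda each take €18,000; Vance's €18,000 share passes to Vance's issue.
Vance's share (€18,000) is divided into 2 shares of €9,000: Pablo and Osric each take €9,000.

Pablo receives €9,000.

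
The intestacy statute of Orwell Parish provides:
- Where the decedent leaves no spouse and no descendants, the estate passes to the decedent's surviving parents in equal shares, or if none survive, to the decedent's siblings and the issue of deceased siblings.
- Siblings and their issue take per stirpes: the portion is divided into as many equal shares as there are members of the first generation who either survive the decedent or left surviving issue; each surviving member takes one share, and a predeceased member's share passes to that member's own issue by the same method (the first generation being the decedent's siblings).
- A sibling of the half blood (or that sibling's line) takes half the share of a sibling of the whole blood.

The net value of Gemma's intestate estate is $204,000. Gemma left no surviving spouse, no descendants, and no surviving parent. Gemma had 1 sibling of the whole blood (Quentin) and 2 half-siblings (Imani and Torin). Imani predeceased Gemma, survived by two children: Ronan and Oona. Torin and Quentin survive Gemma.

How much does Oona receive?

The entire $204,000 passes to the siblings and their issue.
Counting each half-blood sibling's line as half a unit, there are 2 units in $204,000, so one unit is $102,000. Whole-blood lines (Quentin) take $102,000 each; half-blood lines (Imani and Torin) take $51,000 each.
Imani's share ($51,000) is divided into 2 shares of $25,500: Ronan and Oona each take $25,500.

Oona receives $25,500.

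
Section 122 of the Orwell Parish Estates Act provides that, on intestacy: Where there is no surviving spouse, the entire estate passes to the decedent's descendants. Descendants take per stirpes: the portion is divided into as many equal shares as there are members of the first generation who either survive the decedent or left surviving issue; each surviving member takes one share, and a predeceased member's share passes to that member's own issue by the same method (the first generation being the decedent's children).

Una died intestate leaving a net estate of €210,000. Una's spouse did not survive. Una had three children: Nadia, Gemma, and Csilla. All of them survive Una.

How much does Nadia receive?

The entire €210,000 passes to the descendants.
That amount (€210,000) is divided into 3 shares of €70,000: Nadia, Gemma, and Csilla each take €70,000.

Nadia receives €70,000.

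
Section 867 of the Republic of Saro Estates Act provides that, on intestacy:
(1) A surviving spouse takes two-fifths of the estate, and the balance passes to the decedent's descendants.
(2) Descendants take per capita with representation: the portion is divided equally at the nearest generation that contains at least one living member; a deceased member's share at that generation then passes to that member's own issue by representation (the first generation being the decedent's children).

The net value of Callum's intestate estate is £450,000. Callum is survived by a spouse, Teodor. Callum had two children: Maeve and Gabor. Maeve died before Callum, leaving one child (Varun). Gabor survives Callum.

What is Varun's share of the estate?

Teodor takes two-fifths of £450,000 = £180,000. The remaining £270,000 passes to the descendants.
The descendants' portion (£270,000) is divided into 2 shares of £135,000: Gabor takes £135,000; Maeve's £135,000 share passes to Maeve's issue.
Maeve's share (£135,000) passes entirely to Varun.

Varun receives £135,000.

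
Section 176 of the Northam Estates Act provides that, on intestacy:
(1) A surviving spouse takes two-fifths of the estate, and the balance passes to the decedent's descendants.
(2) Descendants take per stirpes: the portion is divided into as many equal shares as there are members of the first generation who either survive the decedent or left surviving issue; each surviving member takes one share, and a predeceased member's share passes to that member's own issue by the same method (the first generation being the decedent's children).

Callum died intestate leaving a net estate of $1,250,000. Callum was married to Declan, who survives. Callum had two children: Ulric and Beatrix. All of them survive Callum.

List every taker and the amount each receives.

Declan takes two-fifths of $1,250,000 = $500,000. The remaining $750,000 passes to the descendants.
The descendants' portion ($750,000) is divided into 2 shares of $375,000: Ulric and Beatrix each take $375,000.

Declan: $500,000; Ulric: $375,000; Beatrix: $375,000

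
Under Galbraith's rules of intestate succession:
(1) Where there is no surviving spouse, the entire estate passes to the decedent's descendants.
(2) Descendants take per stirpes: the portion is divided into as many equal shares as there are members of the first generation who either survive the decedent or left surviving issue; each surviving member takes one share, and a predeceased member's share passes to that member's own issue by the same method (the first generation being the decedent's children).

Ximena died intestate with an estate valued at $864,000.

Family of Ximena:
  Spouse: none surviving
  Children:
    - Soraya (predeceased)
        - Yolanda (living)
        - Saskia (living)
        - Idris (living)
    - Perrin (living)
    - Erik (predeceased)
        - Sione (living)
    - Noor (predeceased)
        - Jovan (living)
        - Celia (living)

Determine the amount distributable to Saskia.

Saskia receives $72,000.

The entire $864,000 passes to the descendants.
That amount ($864,000) is divided into 4 shares of $216,000: Perrin takes $216,000; Soraya's $216,000 share passes to Soraya's issue; Erik's $216,000 share passes to Erik's issue; Noor's $216,000 share passes to Noor's issue.
Soraya's share ($216,000) is divided into 3 shares of $72,000: Yolanda, Saskia, and Idris each take $72,000.
Erik's share ($216,000) passes entirely to Sione.
Noor's share ($216,000) is divided into 2 shares of $108,000: Jovan and Celia each take $108,000.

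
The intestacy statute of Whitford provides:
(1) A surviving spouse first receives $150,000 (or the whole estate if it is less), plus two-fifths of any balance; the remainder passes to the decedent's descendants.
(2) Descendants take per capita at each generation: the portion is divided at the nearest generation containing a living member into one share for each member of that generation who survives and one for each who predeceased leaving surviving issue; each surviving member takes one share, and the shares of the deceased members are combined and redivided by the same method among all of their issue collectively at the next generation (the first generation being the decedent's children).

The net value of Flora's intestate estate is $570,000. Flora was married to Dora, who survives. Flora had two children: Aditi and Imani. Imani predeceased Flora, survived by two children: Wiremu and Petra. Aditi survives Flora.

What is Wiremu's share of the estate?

Dora first takes $150,000, leaving a balance of $420,000. Dora then takes two-fifths of the balance ($168,000), for a total of $318,000. The remaining $252,000 passes to the descendants.
The descendants' portion ($252,000) is divided at the children's generation into 2 shares of $126,000. Aditi takes $126,000. The remaining share for the deceased Imani ($126,000) is carried to the next generation.
That pool ($126,000) is divided at the grandchildren's generation equally among Wiremu and Petra: $63,000 each.

Wiremu receives $63,000.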